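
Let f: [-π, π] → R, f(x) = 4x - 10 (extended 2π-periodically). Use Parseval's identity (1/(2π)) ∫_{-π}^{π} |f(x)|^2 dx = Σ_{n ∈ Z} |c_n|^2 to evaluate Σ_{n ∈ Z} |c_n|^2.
Σ |c_n|^2 = 16π^2/3 + 100

Expand and integrate term by term over [-π, π]:
  ∫ (4x)^2 dx = 16·(2π^3/3); ∫ 2·4·(-10)·x dx = 0 (odd integrand); ∫ (-10)^2 dx = 100·2π.
So (1/(2π)) ∫_{-π}^{π} (4x - 10)^2 dx = 16π^2/3 + 100 = 16π^2/3 + 100.
Parseval ⇒ Σ |c_n|^2 = 16π^2/3 + 100.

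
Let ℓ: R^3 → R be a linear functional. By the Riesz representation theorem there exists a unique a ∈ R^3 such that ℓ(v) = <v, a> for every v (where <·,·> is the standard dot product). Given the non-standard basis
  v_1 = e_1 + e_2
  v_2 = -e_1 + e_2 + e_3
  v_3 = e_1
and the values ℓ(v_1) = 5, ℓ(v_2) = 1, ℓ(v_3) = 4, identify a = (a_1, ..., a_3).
a = (4, 1, 4)

Write a = (a_1, ..., a_3) in the standard basis. For each basis vector v_i, ℓ(v_i) = <v_i, a> is a linear equation in the a_j's. Collect the n equations into a matrix system V a = ℓ, where row i of V is v_i (expressed in the standard basis). Since V is invertible (lower-triangular with 1s on the diagonal, up to permutation), solve by back-substitution:
  V =
[[1, 1, 0],
 [-1, 1, 1],
 [1, 0, 0]]
  V a = (5, 1, 4)
Solving gives a = (4, 1, 4).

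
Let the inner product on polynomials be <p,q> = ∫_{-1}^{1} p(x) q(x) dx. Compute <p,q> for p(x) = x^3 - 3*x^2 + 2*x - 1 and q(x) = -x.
<p,q> = -26/15

Expand the product: p(x)·q(x) = -x^4 + 3*x^3 - 2*x^2 + x.
∫_{-1}^{1} of each monomial x^k gives [2/(k+1) if k even, 0 if k odd]. Integrating term-by-term (or equivalently evaluating the antiderivative F(x) = -x^5/5 + 3*x^4/4 - 2*x^3/3 + x^2/2 at the endpoints):
  F(1) − F(−1) = 23/60 − (127/60) = -26/15.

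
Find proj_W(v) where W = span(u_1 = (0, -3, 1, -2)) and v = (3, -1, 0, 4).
proj_W(v) = (0, 15/14, -5/14, 5/7)

Set up U = [u_1 | ... | u_1] ∈ R^(4×1). The projector onto W = col(U) is P = U (U^T U)^(-1) U^T.
Compute U^T U =
  [14],
and U^T v = (-5).
Solve U^T U · c = U^T v for the coefficients: c = (-5/14). The projection is proj_W(v) = U c.
Check: (v - proj_W(v)) · u_1 = 0  (should be 0).
Result: proj_W(v) = (0, 15/14, -5/14, 5/7).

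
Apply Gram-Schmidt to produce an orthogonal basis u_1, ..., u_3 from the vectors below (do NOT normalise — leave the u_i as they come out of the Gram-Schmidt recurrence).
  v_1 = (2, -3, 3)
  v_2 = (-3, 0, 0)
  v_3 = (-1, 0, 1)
Orthogonal basis:
  u_1 = (2, -3, 3)
  u_2 = (-27/11, -9/11, 9/11)
  u_3 = (0, 1/2, 1/2)

Apply the Gram-Schmidt recurrence
  u_1 = v_1
  u_i = v_i − Σ_{j<i} ((v_i · u_j) / (u_j · u_j)) · u_j.

Step by step this gives:
  u_1 = (2, -3, 3)
  u_2 = (-27/11, -9/11, 9/11)
  u_3 = (0, 1/2, 1/2)

Orthogonality check:
  u_2 · u_1 = 0 (should be 0)
  u_3 · u_1 = 0 (should be 0)
  u_3 · u_2 = 0 (should be 0)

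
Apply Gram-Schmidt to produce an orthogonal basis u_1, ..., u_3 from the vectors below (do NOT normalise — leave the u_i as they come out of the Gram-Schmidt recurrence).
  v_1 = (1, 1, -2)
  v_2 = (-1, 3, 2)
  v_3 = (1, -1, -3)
Orthogonal basis:
  u_1 = (1, 1, -2)
  u_2 = (-2/3, 10/3, 4/3)
  u_3 = (-2/5, 0, -1/5)

Apply the Gram-Schmidt recurrence
  u_1 = v_1
  u_i = v_i − Σ_{j<i} ((v_i · u_j) / (u_j · u_j)) · u_j.

Step by step this gives:
  u_1 = (1, 1, -2)
  u_2 = (-2/3, 10/3, 4/3)
  u_3 = (-2/5, 0, -1/5)

Orthogonality check:
  u_2 · u_1 = 0 (should be 0)
  u_3 · u_1 = 0 (should be 0)
  u_3 · u_2 = 0 (should be 0)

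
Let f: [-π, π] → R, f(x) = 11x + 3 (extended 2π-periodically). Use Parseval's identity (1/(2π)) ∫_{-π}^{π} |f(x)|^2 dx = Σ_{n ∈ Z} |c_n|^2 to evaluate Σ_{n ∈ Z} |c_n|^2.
Σ |c_n|^2 = 121π^2/3 + 9

Expand and integrate term by term over [-π, π]:
  ∫ (11x)^2 dx = 121·(2π^3/3); ∫ 2·11·(3)·x dx = 0 (odd integrand); ∫ 3^2 dx = 9·2π.
So (1/(2π)) ∫_{-π}^{π} (11x + 3)^2 dx = 121π^2/3 + 9 = 121π^2/3 + 9.
Parseval ⇒ Σ |c_n|^2 = 121π^2/3 + 9.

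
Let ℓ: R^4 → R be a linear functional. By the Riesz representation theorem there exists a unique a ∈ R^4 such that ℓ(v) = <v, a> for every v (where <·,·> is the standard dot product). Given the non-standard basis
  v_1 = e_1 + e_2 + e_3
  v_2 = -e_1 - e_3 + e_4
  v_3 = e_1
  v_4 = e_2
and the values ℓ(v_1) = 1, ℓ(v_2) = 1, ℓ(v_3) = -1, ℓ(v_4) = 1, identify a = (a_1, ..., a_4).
a = (-1, 1, 1, 1)

Write a = (a_1, ..., a_4) in the standard basis. For each basis vector v_i, ℓ(v_i) = <v_i, a> is a linear equation in the a_j's. Collect the n equations into a matrix system V a = ℓ, where row i of V is v_i (expressed in the standard basis). Since V is invertible (lower-triangular with 1s on the diagonal, up to permutation), solve by back-substitution:
  V =
[[1, 1, 1, 0],
 [-1, 0, -1, 1],
 [1, 0, 0, 0],
 [0, 1, 0, 0]]
  V a = (1, 1, -1, 1)
Solving gives a = (-1, 1, 1, 1).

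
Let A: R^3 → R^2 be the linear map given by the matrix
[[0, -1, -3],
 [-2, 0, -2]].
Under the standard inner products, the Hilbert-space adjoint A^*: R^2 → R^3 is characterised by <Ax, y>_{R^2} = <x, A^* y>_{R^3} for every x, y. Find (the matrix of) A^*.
A^* = A^T =
[[0, -2],
 [-1, 0],
 [-3, -2]]

For real matrices with standard dot products, the defining identity <Ax, y> = <x, A^* y> gives (Ax)^T y = x^T (A^*) y, i.e. x^T A^T y = x^T (A^*) y. Since this holds for all x, y, we must have A^* = A^T. Therefore
A^* =
[[0, -2],
 [-1, 0],
 [-3, -2]].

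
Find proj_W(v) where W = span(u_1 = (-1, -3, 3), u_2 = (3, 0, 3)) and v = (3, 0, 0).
proj_W(v) = (75/34, 18/17, 27/34)

Set up U = [u_1 | ... | u_2] ∈ R^(3×2). The projector onto W = col(U) is P = U (U^T U)^(-1) U^T.
Compute U^T U =
  [19, 6]
  [6, 18],
and U^T v = (-3, 9).
Solve U^T U · c = U^T v for the coefficients: c = (-6/17, 21/34). The projection is proj_W(v) = U c.
Check: (v - proj_W(v)) · u_1 = 0  (should be 0).
Check: (v - proj_W(v)) · u_2 = 0  (should be 0).
Result: proj_W(v) = (75/34, 18/17, 27/34).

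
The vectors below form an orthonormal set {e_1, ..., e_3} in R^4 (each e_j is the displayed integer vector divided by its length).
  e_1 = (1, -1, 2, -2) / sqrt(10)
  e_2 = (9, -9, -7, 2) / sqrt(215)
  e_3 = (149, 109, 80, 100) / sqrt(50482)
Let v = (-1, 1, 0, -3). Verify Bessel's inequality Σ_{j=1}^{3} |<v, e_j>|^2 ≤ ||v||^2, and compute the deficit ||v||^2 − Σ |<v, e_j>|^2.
Σ |<v, e_j>|^2 = 3856/587; ||v||^2 = 11; deficit = 2601/587

Write each e_j = u_j / sqrt(<u_j, u_j>) where u_j is the displayed integer vector. Then <v, e_j> = <v, u_j> / sqrt(<u_j, u_j>), so |<v, e_j>|^2 = <v, u_j>^2 / <u_j, u_j>.
Coefficients: <v, e_1> = 4/sqrt(10), <v, e_2> = -24/sqrt(215), <v, e_3> = -340/sqrt(50482).
Square and sum: Σ |<v, e_j>|^2 = 3856/587.
Compute ||v||^2 = v·v = 11.
Deficit = 11 − 3856/587 = 2601/587 ≥ 0, confirming Bessel's inequality. (The deficit equals ||v − Σ <v,e_j> e_j||^2, the squared distance from v to span{e_j}.)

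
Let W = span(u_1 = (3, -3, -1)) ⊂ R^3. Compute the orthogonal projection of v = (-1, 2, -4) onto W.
proj_W(v) = (-15/19, 15/19, 5/19)

Set up U = [u_1 | ... | u_1] ∈ R^(3×1). The projector onto W = col(U) is P = U (U^T U)^(-1) U^T.
Compute U^T U =
  [19],
and U^T v = (-5).
Solve U^T U · c = U^T v for the coefficients: c = (-5/19). The projection is proj_W(v) = U c.
Check: (v - proj_W(v)) · u_1 = 0  (should be 0).
Result: proj_W(v) = (-15/19, 15/19, 5/19).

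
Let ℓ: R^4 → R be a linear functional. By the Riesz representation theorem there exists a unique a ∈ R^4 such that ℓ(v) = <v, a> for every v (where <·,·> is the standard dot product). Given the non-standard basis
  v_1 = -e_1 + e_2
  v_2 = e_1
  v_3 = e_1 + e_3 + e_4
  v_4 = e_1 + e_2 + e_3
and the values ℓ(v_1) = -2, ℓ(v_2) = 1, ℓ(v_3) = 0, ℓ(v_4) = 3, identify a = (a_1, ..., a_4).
a = (1, -1, 3, -4)

Write a = (a_1, ..., a_4) in the standard basis. For each basis vector v_i, ℓ(v_i) = <v_i, a> is a linear equation in the a_j's. Collect the n equations into a matrix system V a = ℓ, where row i of V is v_i (expressed in the standard basis). Since V is invertible (lower-triangular with 1s on the diagonal, up to permutation), solve by back-substitution:
  V =
[[-1, 1, 0, 0],
 [1, 0, 0, 0],
 [1, 0, 1, 1],
 [1, 1, 1, 0]]
  V a = (-2, 1, 0, 3)
Solving gives a = (1, -1, 3, -4).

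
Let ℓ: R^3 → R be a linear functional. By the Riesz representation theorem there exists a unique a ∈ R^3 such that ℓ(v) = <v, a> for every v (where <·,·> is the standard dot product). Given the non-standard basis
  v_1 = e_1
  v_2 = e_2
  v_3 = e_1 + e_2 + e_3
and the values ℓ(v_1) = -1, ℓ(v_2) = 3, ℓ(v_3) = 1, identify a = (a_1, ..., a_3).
a = (-1, 3, -1)

Write a = (a_1, ..., a_3) in the standard basis. For each basis vector v_i, ℓ(v_i) = <v_i, a> is a linear equation in the a_j's. Collect the n equations into a matrix system V a = ℓ, where row i of V is v_i (expressed in the standard basis). Since V is invertible (lower-triangular with 1s on the diagonal, up to permutation), solve by back-substitution:
  V =
[[1, 0, 0],
 [0, 1, 0],
 [1, 1, 1]]
  V a = (-1, 3, 1)
Solving gives a = (-1, 3, -1).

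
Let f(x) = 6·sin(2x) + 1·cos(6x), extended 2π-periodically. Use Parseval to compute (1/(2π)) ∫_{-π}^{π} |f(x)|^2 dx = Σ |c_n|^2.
Σ |c_n|^2 = 37/2

Expand |f|^2 and use orthogonality of {sin(nx), cos(mx)} on [-π, π]:
  ∫_{-π}^{π} sin(nx)^2 dx = π, ∫ cos(mx)^2 dx = π, and cross terms integrate to 0.
So ∫_{-π}^{π} f(x)^2 dx = 6^2 · π + 1^2 · π = (36 + 1)π.
Divide by 2π: (36 + 1)/2 = 37/2.
By Parseval, this equals Σ |c_n|^2.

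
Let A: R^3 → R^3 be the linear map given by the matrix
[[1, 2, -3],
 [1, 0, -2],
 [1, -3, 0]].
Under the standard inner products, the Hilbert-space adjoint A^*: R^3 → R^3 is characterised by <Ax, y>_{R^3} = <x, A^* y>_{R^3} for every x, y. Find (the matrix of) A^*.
A^* = A^T =
[[1, 1, 1],
 [2, 0, -3],
 [-3, -2, 0]]

For real matrices with standard dot products, the defining identity <Ax, y> = <x, A^* y> gives (Ax)^T y = x^T (A^*) y, i.e. x^T A^T y = x^T (A^*) y. Since this holds for all x, y, we must have A^* = A^T. Therefore
A^* =
[[1, 1, 1],
 [2, 0, -3],
 [-3, -2, 0]].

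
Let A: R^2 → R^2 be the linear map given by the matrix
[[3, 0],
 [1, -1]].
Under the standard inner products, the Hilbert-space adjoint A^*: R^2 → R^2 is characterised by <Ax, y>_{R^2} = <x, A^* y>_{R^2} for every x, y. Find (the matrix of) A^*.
A^* = A^T =
[[3, 1],
 [0, -1]]

For real matrices with standard dot products, the defining identity <Ax, y> = <x, A^* y> gives (Ax)^T y = x^T (A^*) y, i.e. x^T A^T y = x^T (A^*) y. Since this holds for all x, y, we must have A^* = A^T. Therefore
A^* =
[[3, 1],
 [0, -1]].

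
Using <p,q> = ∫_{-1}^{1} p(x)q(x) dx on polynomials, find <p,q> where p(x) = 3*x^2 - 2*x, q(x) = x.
<p,q> = -4/3

Expand the product: p(x)·q(x) = 3*x^3 - 2*x^2.
∫_{-1}^{1} of each monomial x^k gives [2/(k+1) if k even, 0 if k odd]. Integrating term-by-term (or equivalently evaluating the antiderivative F(x) = 3*x^4/4 - 2*x^3/3 at the endpoints):
  F(1) − F(−1) = 1/12 − (17/12) = -4/3.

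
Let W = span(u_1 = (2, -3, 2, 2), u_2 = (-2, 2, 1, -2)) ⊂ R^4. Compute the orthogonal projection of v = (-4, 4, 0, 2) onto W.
proj_W(v) = (-248/129, 104/43, -68/129, -248/129)

Set up U = [u_1 | ... | u_2] ∈ R^(4×2). The projector onto W = col(U) is P = U (U^T U)^(-1) U^T.
Compute U^T U =
  [21, -12]
  [-12, 13],
and U^T v = (-16, 12).
Solve U^T U · c = U^T v for the coefficients: c = (-64/129, 20/43). The projection is proj_W(v) = U c.
Check: (v - proj_W(v)) · u_1 = 0  (should be 0).
Check: (v - proj_W(v)) · u_2 = 0  (should be 0).
Result: proj_W(v) = (-248/129, 104/43, -68/129, -248/129).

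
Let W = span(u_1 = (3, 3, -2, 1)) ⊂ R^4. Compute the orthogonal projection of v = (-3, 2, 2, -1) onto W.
proj_W(v) = (-24/23, -24/23, 16/23, -8/23)

Set up U = [u_1 | ... | u_1] ∈ R^(4×1). The projector onto W = col(U) is P = U (U^T U)^(-1) U^T.
Compute U^T U =
  [23],
and U^T v = (-8).
Solve U^T U · c = U^T v for the coefficients: c = (-8/23). The projection is proj_W(v) = U c.
Check: (v - proj_W(v)) · u_1 = 0  (should be 0).
Result: proj_W(v) = (-24/23, -24/23, 16/23, -8/23).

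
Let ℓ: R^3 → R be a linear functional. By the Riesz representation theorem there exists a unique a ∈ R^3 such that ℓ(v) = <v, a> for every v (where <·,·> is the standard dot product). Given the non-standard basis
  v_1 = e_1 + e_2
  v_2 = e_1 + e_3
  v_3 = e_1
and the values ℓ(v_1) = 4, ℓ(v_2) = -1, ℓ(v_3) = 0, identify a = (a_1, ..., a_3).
a = (0, 4, -1)

Write a = (a_1, ..., a_3) in the standard basis. For each basis vector v_i, ℓ(v_i) = <v_i, a> is a linear equation in the a_j's. Collect the n equations into a matrix system V a = ℓ, where row i of V is v_i (expressed in the standard basis). Since V is invertible (lower-triangular with 1s on the diagonal, up to permutation), solve by back-substitution:
  V =
[[1, 1, 0],
 [1, 0, 1],
 [1, 0, 0]]
  V a = (4, -1, 0)
Solving gives a = (0, 4, -1).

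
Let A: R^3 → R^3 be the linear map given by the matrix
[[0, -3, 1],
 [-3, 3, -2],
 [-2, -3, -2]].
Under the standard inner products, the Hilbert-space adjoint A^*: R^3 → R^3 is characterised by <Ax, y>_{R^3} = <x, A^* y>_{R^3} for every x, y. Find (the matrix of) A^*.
A^* = A^T =
[[0, -3, -2],
 [-3, 3, -3],
 [1, -2, -2]]

For real matrices with standard dot products, the defining identity <Ax, y> = <x, A^* y> gives (Ax)^T y = x^T (A^*) y, i.e. x^T A^T y = x^T (A^*) y. Since this holds for all x, y, we must have A^* = A^T. Therefore
A^* =
[[0, -3, -2],
 [-3, 3, -3],
 [1, -2, -2]].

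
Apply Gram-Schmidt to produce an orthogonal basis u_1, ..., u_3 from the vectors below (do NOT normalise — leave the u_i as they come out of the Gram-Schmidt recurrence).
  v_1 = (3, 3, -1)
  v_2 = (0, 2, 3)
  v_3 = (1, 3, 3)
Orthogonal basis:
  u_1 = (3, 3, -1)
  u_2 = (-9/19, 29/19, 60/19)
  u_3 = (11/119, -9/119, 6/119)

Apply the Gram-Schmidt recurrence
  u_1 = v_1
  u_i = v_i − Σ_{j<i} ((v_i · u_j) / (u_j · u_j)) · u_j.

Step by step this gives:
  u_1 = (3, 3, -1)
  u_2 = (-9/19, 29/19, 60/19)
  u_3 = (11/119, -9/119, 6/119)

Orthogonality check:
  u_2 · u_1 = 0 (should be 0)
  u_3 · u_1 = 0 (should be 0)
  u_3 · u_2 = 0 (should be 0)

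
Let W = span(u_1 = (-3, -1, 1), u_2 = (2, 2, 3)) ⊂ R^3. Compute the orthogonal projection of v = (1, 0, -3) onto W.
proj_W(v) = (197/162, -77/162, -229/81)

Set up U = [u_1 | ... | u_2] ∈ R^(3×2). The projector onto W = col(U) is P = U (U^T U)^(-1) U^T.
Compute U^T U =
  [11, -5]
  [-5, 17],
and U^T v = (-6, -7).
Solve U^T U · c = U^T v for the coefficients: c = (-137/162, -107/162). The projection is proj_W(v) = U c.
Check: (v - proj_W(v)) · u_1 = 0  (should be 0).
Check: (v - proj_W(v)) · u_2 = 0  (should be 0).
Result: proj_W(v) = (197/162, -77/162, -229/81).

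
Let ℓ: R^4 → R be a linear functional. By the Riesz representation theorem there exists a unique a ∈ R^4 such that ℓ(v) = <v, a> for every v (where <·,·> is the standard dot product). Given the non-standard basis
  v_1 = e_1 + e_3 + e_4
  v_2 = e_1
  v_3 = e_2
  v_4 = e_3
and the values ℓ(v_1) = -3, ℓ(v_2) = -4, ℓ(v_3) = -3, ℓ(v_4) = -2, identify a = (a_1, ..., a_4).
a = (-4, -3, -2, 3)

Write a = (a_1, ..., a_4) in the standard basis. For each basis vector v_i, ℓ(v_i) = <v_i, a> is a linear equation in the a_j's. Collect the n equations into a matrix system V a = ℓ, where row i of V is v_i (expressed in the standard basis). Since V is invertible (lower-triangular with 1s on the diagonal, up to permutation), solve by back-substitution:
  V =
[[1, 0, 1, 1],
 [1, 0, 0, 0],
 [0, 1, 0, 0],
 [0, 0, 1, 0]]
  V a = (-3, -4, -3, -2)
Solving gives a = (-4, -3, -2, 3).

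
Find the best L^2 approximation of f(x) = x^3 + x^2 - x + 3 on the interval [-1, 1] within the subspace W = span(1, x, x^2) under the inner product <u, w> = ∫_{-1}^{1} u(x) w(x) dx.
g(x) = x^2 - 2*x/5 + 3

The best approximation g ∈ W is the orthogonal projection of f onto W. Writing g = a_0 + a_1 x + a_2 x^2, the coefficients solve the normal equations G · a = b where
  G_{ij} = <φ_i, φ_j> and b_i = <f, φ_i>, with φ_0 = 1, φ_1 = x, φ_2 = x^2.
G =
  [2, 0, 2/3]
  [0, 2/3, 0]
  [2/3, 0, 2/5],
b = (20/3, -4/15, 12/5).
Solving gives a_0 = 3, a_1 = -2/5, a_2 = 1, so
  g(x) = x^2 - 2*x/5 + 3.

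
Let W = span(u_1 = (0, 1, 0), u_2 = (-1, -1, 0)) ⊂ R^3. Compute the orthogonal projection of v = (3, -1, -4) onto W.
proj_W(v) = (3, -1, 0)

Set up U = [u_1 | ... | u_2] ∈ R^(3×2). The projector onto W = col(U) is P = U (U^T U)^(-1) U^T.
Compute U^T U =
  [1, -1]
  [-1, 2],
and U^T v = (-1, -2).
Solve U^T U · c = U^T v for the coefficients: c = (-4, -3). The projection is proj_W(v) = U c.
Check: (v - proj_W(v)) · u_1 = 0  (should be 0).
Check: (v - proj_W(v)) · u_2 = 0  (should be 0).
Result: proj_W(v) = (3, -1, 0).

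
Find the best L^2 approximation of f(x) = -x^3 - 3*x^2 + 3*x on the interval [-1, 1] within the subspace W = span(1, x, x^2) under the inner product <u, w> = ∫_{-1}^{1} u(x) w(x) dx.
g(x) = -3*x^2 + 12*x/5

The best approximation g ∈ W is the orthogonal projection of f onto W. Writing g = a_0 + a_1 x + a_2 x^2, the coefficients solve the normal equations G · a = b where
  G_{ij} = <φ_i, φ_j> and b_i = <f, φ_i>, with φ_0 = 1, φ_1 = x, φ_2 = x^2.
G =
  [2, 0, 2/3]
  [0, 2/3, 0]
  [2/3, 0, 2/5],
b = (-2, 8/5, -6/5).
Solving gives a_0 = 0, a_1 = 12/5, a_2 = -3, so
  g(x) = -3*x^2 + 12*x/5.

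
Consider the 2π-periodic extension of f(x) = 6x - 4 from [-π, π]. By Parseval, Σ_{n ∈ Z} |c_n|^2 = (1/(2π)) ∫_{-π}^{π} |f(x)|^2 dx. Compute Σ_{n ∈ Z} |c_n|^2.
Σ |c_n|^2 = 12π^2 + 16

Expand and integrate term by term over [-π, π]:
  ∫ (6x)^2 dx = 36·(2π^3/3); ∫ 2·6·(-4)·x dx = 0 (odd integrand); ∫ (-4)^2 dx = 16·2π.
So (1/(2π)) ∫_{-π}^{π} (6x - 4)^2 dx = 36π^2/3 + 16 = 12π^2 + 16.
Parseval ⇒ Σ |c_n|^2 = 12π^2 + 16.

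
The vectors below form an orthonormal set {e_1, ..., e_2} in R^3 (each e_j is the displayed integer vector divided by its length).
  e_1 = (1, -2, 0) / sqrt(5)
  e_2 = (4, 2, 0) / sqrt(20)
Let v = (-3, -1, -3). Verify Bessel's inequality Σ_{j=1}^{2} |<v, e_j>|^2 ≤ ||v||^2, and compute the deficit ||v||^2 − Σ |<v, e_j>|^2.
Σ |<v, e_j>|^2 = 10; ||v||^2 = 19; deficit = 9

Write each e_j = u_j / sqrt(<u_j, u_j>) where u_j is the displayed integer vector. Then <v, e_j> = <v, u_j> / sqrt(<u_j, u_j>), so |<v, e_j>|^2 = <v, u_j>^2 / <u_j, u_j>.
Coefficients: <v, e_1> = -1/sqrt(5), <v, e_2> = -14/sqrt(20).
Square and sum: Σ |<v, e_j>|^2 = 10.
Compute ||v||^2 = v·v = 19.
Deficit = 19 − 10 = 9 ≥ 0, confirming Bessel's inequality. (The deficit equals ||v − Σ <v,e_j> e_j||^2, the squared distance from v to span{e_j}.)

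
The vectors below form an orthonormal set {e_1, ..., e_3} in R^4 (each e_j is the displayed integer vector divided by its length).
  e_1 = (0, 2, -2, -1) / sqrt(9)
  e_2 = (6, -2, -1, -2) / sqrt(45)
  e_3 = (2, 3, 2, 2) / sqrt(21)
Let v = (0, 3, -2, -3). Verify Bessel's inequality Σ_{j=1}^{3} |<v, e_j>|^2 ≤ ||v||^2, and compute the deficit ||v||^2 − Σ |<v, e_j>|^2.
Σ |<v, e_j>|^2 = 662/35; ||v||^2 = 22; deficit = 108/35

Write each e_j = u_j / sqrt(<u_j, u_j>) where u_j is the displayed integer vector. Then <v, e_j> = <v, u_j> / sqrt(<u_j, u_j>), so |<v, e_j>|^2 = <v, u_j>^2 / <u_j, u_j>.
Coefficients: <v, e_1> = 13/sqrt(9), <v, e_2> = 2/sqrt(45), <v, e_3> = -1/sqrt(21).
Square and sum: Σ |<v, e_j>|^2 = 662/35.
Compute ||v||^2 = v·v = 22.
Deficit = 22 − 662/35 = 108/35 ≥ 0, confirming Bessel's inequality. (The deficit equals ||v − Σ <v,e_j> e_j||^2, the squared distance from v to span{e_j}.)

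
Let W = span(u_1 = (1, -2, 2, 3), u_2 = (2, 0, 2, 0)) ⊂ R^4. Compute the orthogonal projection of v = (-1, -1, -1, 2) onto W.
proj_W(v) = (-35/27, -32/27, -19/27, 16/9)

Set up U = [u_1 | ... | u_2] ∈ R^(4×2). The projector onto W = col(U) is P = U (U^T U)^(-1) U^T.
Compute U^T U =
  [18, 6]
  [6, 8],
and U^T v = (5, -4).
Solve U^T U · c = U^T v for the coefficients: c = (16/27, -17/18). The projection is proj_W(v) = U c.
Check: (v - proj_W(v)) · u_1 = 0  (should be 0).
Check: (v - proj_W(v)) · u_2 = 0  (should be 0).
Result: proj_W(v) = (-35/27, -32/27, -19/27, 16/9).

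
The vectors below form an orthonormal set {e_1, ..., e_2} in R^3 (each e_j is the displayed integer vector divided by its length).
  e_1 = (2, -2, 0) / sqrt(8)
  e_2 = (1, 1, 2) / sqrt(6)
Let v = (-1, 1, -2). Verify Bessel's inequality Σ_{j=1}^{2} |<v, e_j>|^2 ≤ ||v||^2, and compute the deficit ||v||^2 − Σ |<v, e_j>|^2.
Σ |<v, e_j>|^2 = 14/3; ||v||^2 = 6; deficit = 4/3

Write each e_j = u_j / sqrt(<u_j, u_j>) where u_j is the displayed integer vector. Then <v, e_j> = <v, u_j> / sqrt(<u_j, u_j>), so |<v, e_j>|^2 = <v, u_j>^2 / <u_j, u_j>.
Coefficients: <v, e_1> = -4/sqrt(8), <v, e_2> = -4/sqrt(6).
Square and sum: Σ |<v, e_j>|^2 = 14/3.
Compute ||v||^2 = v·v = 6.
Deficit = 6 − 14/3 = 4/3 ≥ 0, confirming Bessel's inequality. (The deficit equals ||v − Σ <v,e_j> e_j||^2, the squared distance from v to span{e_j}.)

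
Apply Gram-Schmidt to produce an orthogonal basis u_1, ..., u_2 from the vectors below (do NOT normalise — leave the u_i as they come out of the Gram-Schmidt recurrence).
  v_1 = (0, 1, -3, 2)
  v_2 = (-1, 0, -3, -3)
Orthogonal basis:
  u_1 = (0, 1, -3, 2)
  u_2 = (-1, -3/14, -33/14, -24/7)

Apply the Gram-Schmidt recurrence
  u_1 = v_1
  u_i = v_i − Σ_{j<i} ((v_i · u_j) / (u_j · u_j)) · u_j.

Step by step this gives:
  u_1 = (0, 1, -3, 2)
  u_2 = (-1, -3/14, -33/14, -24/7)

Orthogonality check:
  u_2 · u_1 = 0 (should be 0)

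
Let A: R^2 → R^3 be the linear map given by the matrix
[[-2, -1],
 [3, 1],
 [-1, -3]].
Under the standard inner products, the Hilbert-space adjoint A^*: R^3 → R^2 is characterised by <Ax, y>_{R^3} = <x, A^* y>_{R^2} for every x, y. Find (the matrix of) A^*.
A^* = A^T =
[[-2, 3, -1],
 [-1, 1, -3]]

For real matrices with standard dot products, the defining identity <Ax, y> = <x, A^* y> gives (Ax)^T y = x^T (A^*) y, i.e. x^T A^T y = x^T (A^*) y. Since this holds for all x, y, we must have A^* = A^T. Therefore
A^* =
[[-2, 3, -1],
 [-1, 1, -3]].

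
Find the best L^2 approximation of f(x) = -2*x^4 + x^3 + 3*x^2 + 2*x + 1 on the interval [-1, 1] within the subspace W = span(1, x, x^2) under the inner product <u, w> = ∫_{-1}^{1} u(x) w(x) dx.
g(x) = 9*x^2/7 + 13*x/5 + 41/35

The best approximation g ∈ W is the orthogonal projection of f onto W. Writing g = a_0 + a_1 x + a_2 x^2, the coefficients solve the normal equations G · a = b where
  G_{ij} = <φ_i, φ_j> and b_i = <f, φ_i>, with φ_0 = 1, φ_1 = x, φ_2 = x^2.
G =
  [2, 0, 2/3]
  [0, 2/3, 0]
  [2/3, 0, 2/5],
b = (16/5, 26/15, 136/105).
Solving gives a_0 = 41/35, a_1 = 13/5, a_2 = 9/7, so
  g(x) = 9*x^2/7 + 13*x/5 + 41/35.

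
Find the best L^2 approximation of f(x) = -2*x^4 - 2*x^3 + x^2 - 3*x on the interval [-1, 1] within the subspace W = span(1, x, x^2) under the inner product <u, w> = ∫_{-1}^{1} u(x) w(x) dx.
g(x) = -5*x^2/7 - 21*x/5 + 6/35

The best approximation g ∈ W is the orthogonal projection of f onto W. Writing g = a_0 + a_1 x + a_2 x^2, the coefficients solve the normal equations G · a = b where
  G_{ij} = <φ_i, φ_j> and b_i = <f, φ_i>, with φ_0 = 1, φ_1 = x, φ_2 = x^2.
G =
  [2, 0, 2/3]
  [0, 2/3, 0]
  [2/3, 0, 2/5],
b = (-2/15, -14/5, -6/35).
Solving gives a_0 = 6/35, a_1 = -21/5, a_2 = -5/7, so
  g(x) = -5*x^2/7 - 21*x/5 + 6/35.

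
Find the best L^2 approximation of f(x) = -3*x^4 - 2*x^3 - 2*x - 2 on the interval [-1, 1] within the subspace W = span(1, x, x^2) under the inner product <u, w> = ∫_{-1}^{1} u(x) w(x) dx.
g(x) = -18*x^2/7 - 16*x/5 - 61/35

The best approximation g ∈ W is the orthogonal projection of f onto W. Writing g = a_0 + a_1 x + a_2 x^2, the coefficients solve the normal equations G · a = b where
  G_{ij} = <φ_i, φ_j> and b_i = <f, φ_i>, with φ_0 = 1, φ_1 = x, φ_2 = x^2.
G =
  [2, 0, 2/3]
  [0, 2/3, 0]
  [2/3, 0, 2/5],
b = (-26/5, -32/15, -46/21).
Solving gives a_0 = -61/35, a_1 = -16/5, a_2 = -18/7, so
  g(x) = -18*x^2/7 - 16*x/5 - 61/35.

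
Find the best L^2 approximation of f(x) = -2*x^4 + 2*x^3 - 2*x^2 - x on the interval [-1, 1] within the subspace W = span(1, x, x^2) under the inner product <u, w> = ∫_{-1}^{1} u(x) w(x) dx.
g(x) = -26*x^2/7 + x/5 + 6/35

The best approximation g ∈ W is the orthogonal projection of f onto W. Writing g = a_0 + a_1 x + a_2 x^2, the coefficients solve the normal equations G · a = b where
  G_{ij} = <φ_i, φ_j> and b_i = <f, φ_i>, with φ_0 = 1, φ_1 = x, φ_2 = x^2.
G =
  [2, 0, 2/3]
  [0, 2/3, 0]
  [2/3, 0, 2/5],
b = (-32/15, 2/15, -48/35).
Solving gives a_0 = 6/35, a_1 = 1/5, a_2 = -26/7, so
  g(x) = -26*x^2/7 + x/5 + 6/35.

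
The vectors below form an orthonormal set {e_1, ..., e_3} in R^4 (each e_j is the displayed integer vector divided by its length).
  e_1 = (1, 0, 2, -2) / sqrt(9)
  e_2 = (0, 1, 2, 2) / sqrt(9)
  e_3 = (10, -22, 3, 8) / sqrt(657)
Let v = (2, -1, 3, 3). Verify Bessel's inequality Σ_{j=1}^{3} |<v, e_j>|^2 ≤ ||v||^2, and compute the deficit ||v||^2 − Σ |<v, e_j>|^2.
Σ |<v, e_j>|^2 = 14750/657; ||v||^2 = 23; deficit = 361/657

Write each e_j = u_j / sqrt(<u_j, u_j>) where u_j is the displayed integer vector. Then <v, e_j> = <v, u_j> / sqrt(<u_j, u_j>), so |<v, e_j>|^2 = <v, u_j>^2 / <u_j, u_j>.
Coefficients: <v, e_1> = 2/sqrt(9), <v, e_2> = 11/sqrt(9), <v, e_3> = 75/sqrt(657).
Square and sum: Σ |<v, e_j>|^2 = 14750/657.
Compute ||v||^2 = v·v = 23.
Deficit = 23 − 14750/657 = 361/657 ≥ 0, confirming Bessel's inequality. (The deficit equals ||v − Σ <v,e_j> e_j||^2, the squared distance from v to span{e_j}.)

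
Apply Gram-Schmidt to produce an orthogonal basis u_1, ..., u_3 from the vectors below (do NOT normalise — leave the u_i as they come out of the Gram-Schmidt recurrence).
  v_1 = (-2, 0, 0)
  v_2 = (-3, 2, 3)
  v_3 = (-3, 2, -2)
Orthogonal basis:
  u_1 = (-2, 0, 0)
  u_2 = (0, 2, 3)
  u_3 = (0, 30/13, -20/13)

Apply the Gram-Schmidt recurrence
  u_1 = v_1
  u_i = v_i − Σ_{j<i} ((v_i · u_j) / (u_j · u_j)) · u_j.

Step by step this gives:
  u_1 = (-2, 0, 0)
  u_2 = (0, 2, 3)
  u_3 = (0, 30/13, -20/13)

Orthogonality check:
  u_2 · u_1 = 0 (should be 0)
  u_3 · u_1 = 0 (should be 0)
  u_3 · u_2 = 0 (should be 0)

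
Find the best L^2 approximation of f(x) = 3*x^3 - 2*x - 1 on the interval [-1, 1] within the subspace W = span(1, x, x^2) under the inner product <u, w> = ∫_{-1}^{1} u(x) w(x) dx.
g(x) = -x/5 - 1

The best approximation g ∈ W is the orthogonal projection of f onto W. Writing g = a_0 + a_1 x + a_2 x^2, the coefficients solve the normal equations G · a = b where
  G_{ij} = <φ_i, φ_j> and b_i = <f, φ_i>, with φ_0 = 1, φ_1 = x, φ_2 = x^2.
G =
  [2, 0, 2/3]
  [0, 2/3, 0]
  [2/3, 0, 2/5],
b = (-2, -2/15, -2/3).
Solving gives a_0 = -1, a_1 = -1/5, a_2 = 0, so
  g(x) = -x/5 - 1.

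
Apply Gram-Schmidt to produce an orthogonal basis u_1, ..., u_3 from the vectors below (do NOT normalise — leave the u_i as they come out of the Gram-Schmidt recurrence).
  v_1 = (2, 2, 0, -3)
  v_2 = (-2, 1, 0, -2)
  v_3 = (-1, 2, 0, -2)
Orthogonal basis:
  u_1 = (2, 2, 0, -3)
  u_2 = (-42/17, 9/17, 0, -22/17)
  u_3 = (-9/137, 90/137, 0, 54/137)

Apply the Gram-Schmidt recurrence
  u_1 = v_1
  u_i = v_i − Σ_{j<i} ((v_i · u_j) / (u_j · u_j)) · u_j.

Step by step this gives:
  u_1 = (2, 2, 0, -3)
  u_2 = (-42/17, 9/17, 0, -22/17)
  u_3 = (-9/137, 90/137, 0, 54/137)

Orthogonality check:
  u_2 · u_1 = 0 (should be 0)
  u_3 · u_1 = 0 (should be 0)
  u_3 · u_2 = 0 (should be 0)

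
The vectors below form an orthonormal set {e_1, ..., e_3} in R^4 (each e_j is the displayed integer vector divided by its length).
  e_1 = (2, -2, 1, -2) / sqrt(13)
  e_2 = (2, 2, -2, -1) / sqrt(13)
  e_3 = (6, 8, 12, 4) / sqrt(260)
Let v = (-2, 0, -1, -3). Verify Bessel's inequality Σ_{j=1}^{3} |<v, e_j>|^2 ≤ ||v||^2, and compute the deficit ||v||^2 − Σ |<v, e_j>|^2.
Σ |<v, e_j>|^2 = 334/65; ||v||^2 = 14; deficit = 576/65

Write each e_j = u_j / sqrt(<u_j, u_j>) where u_j is the displayed integer vector. Then <v, e_j> = <v, u_j> / sqrt(<u_j, u_j>), so |<v, e_j>|^2 = <v, u_j>^2 / <u_j, u_j>.
Coefficients: <v, e_1> = 1/sqrt(13), <v, e_2> = 1/sqrt(13), <v, e_3> = -36/sqrt(260).
Square and sum: Σ |<v, e_j>|^2 = 334/65.
Compute ||v||^2 = v·v = 14.
Deficit = 14 − 334/65 = 576/65 ≥ 0, confirming Bessel's inequality. (The deficit equals ||v − Σ <v,e_j> e_j||^2, the squared distance from v to span{e_j}.)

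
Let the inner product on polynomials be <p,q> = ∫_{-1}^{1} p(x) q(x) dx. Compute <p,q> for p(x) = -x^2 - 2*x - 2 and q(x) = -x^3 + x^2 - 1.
<p,q> = 56/15

Expand the product: p(x)·q(x) = x^5 + x^4 - x^2 + 2*x + 2.
∫_{-1}^{1} of each monomial x^k gives [2/(k+1) if k even, 0 if k odd]. Integrating term-by-term (or equivalently evaluating the antiderivative F(x) = x^6/6 + x^5/5 - x^3/3 + x^2 + 2*x at the endpoints):
  F(1) − F(−1) = 91/30 − (-7/10) = 56/15.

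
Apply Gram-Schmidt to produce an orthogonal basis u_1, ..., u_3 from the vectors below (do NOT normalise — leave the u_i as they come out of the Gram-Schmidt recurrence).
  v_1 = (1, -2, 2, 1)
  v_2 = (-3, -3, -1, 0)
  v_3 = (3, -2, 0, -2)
Orthogonal basis:
  u_1 = (1, -2, 2, 1)
  u_2 = (-31/10, -14/5, -6/5, -1/10)
  u_3 = (52/27, -41/27, -11/9, -68/27)

Apply the Gram-Schmidt recurrence
  u_1 = v_1
  u_i = v_i − Σ_{j<i} ((v_i · u_j) / (u_j · u_j)) · u_j.

Step by step this gives:
  u_1 = (1, -2, 2, 1)
  u_2 = (-31/10, -14/5, -6/5, -1/10)
  u_3 = (52/27, -41/27, -11/9, -68/27)

Orthogonality check:
  u_2 · u_1 = 0 (should be 0)
  u_3 · u_1 = 0 (should be 0)
  u_3 · u_2 = 0 (should be 0)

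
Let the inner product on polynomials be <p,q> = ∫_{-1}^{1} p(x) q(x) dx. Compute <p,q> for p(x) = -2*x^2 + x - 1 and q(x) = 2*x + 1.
<p,q> = -2

Expand the product: p(x)·q(x) = -4*x^3 - x - 1.
∫_{-1}^{1} of each monomial x^k gives [2/(k+1) if k even, 0 if k odd]. Integrating term-by-term (or equivalently evaluating the antiderivative F(x) = -x^4 - x^2/2 - x at the endpoints):
  F(1) − F(−1) = -5/2 − (-1/2) = -2.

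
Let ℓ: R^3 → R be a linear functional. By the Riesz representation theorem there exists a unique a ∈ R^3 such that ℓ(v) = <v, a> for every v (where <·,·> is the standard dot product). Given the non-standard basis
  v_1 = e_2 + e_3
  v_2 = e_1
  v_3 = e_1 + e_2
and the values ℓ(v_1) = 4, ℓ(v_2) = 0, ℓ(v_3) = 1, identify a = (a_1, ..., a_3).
a = (0, 1, 3)

Write a = (a_1, ..., a_3) in the standard basis. For each basis vector v_i, ℓ(v_i) = <v_i, a> is a linear equation in the a_j's. Collect the n equations into a matrix system V a = ℓ, where row i of V is v_i (expressed in the standard basis). Since V is invertible (lower-triangular with 1s on the diagonal, up to permutation), solve by back-substitution:
  V =
[[0, 1, 1],
 [1, 0, 0],
 [1, 1, 0]]
  V a = (4, 0, 1)
Solving gives a = (0, 1, 3).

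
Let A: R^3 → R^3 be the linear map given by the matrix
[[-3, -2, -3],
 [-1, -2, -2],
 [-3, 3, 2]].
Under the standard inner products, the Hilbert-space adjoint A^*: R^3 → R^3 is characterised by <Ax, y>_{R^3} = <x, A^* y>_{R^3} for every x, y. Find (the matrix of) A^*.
A^* = A^T =
[[-3, -1, -3],
 [-2, -2, 3],
 [-3, -2, 2]]

For real matrices with standard dot products, the defining identity <Ax, y> = <x, A^* y> gives (Ax)^T y = x^T (A^*) y, i.e. x^T A^T y = x^T (A^*) y. Since this holds for all x, y, we must have A^* = A^T. Therefore
A^* =
[[-3, -1, -3],
 [-2, -2, 3],
 [-3, -2, 2]].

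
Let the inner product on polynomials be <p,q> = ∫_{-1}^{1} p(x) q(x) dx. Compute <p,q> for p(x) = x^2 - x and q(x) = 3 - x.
<p,q> = 8/3

Expand the product: p(x)·q(x) = -x^3 + 4*x^2 - 3*x.
∫_{-1}^{1} of each monomial x^k gives [2/(k+1) if k even, 0 if k odd]. Integrating term-by-term (or equivalently evaluating the antiderivative F(x) = -x^4/4 + 4*x^3/3 - 3*x^2/2 at the endpoints):
  F(1) − F(−1) = -5/12 − (-37/12) = 8/3.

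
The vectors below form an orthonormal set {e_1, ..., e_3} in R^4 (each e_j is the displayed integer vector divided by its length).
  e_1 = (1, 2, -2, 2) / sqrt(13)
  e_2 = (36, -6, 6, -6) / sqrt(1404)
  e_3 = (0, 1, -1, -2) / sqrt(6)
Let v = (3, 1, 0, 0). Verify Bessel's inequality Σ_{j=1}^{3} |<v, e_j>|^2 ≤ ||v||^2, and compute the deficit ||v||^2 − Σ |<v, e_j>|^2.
Σ |<v, e_j>|^2 = 19/2; ||v||^2 = 10; deficit = 1/2

Write each e_j = u_j / sqrt(<u_j, u_j>) where u_j is the displayed integer vector. Then <v, e_j> = <v, u_j> / sqrt(<u_j, u_j>), so |<v, e_j>|^2 = <v, u_j>^2 / <u_j, u_j>.
Coefficients: <v, e_1> = 5/sqrt(13), <v, e_2> = 102/sqrt(1404), <v, e_3> = 1/sqrt(6).
Square and sum: Σ |<v, e_j>|^2 = 19/2.
Compute ||v||^2 = v·v = 10.
Deficit = 10 − 19/2 = 1/2 ≥ 0, confirming Bessel's inequality. (The deficit equals ||v − Σ <v,e_j> e_j||^2, the squared distance from v to span{e_j}.)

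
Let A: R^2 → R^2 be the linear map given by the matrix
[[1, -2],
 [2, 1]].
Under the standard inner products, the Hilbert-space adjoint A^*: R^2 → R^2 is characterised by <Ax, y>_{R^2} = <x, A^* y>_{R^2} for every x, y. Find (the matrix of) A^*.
A^* = A^T =
[[1, 2],
 [-2, 1]]

For real matrices with standard dot products, the defining identity <Ax, y> = <x, A^* y> gives (Ax)^T y = x^T (A^*) y, i.e. x^T A^T y = x^T (A^*) y. Since this holds for all x, y, we must have A^* = A^T. Therefore
A^* =
[[1, 2],
 [-2, 1]].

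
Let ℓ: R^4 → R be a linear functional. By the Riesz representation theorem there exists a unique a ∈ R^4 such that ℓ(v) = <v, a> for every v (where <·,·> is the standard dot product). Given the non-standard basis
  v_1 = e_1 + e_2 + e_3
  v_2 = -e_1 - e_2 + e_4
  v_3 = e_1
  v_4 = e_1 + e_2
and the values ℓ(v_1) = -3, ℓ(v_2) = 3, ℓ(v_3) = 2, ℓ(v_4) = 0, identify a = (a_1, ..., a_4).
a = (2, -2, -3, 3)

Write a = (a_1, ..., a_4) in the standard basis. For each basis vector v_i, ℓ(v_i) = <v_i, a> is a linear equation in the a_j's. Collect the n equations into a matrix system V a = ℓ, where row i of V is v_i (expressed in the standard basis). Since V is invertible (lower-triangular with 1s on the diagonal, up to permutation), solve by back-substitution:
  V =
[[1, 1, 1, 0],
 [-1, -1, 0, 1],
 [1, 0, 0, 0],
 [1, 1, 0, 0]]
  V a = (-3, 3, 2, 0)
Solving gives a = (2, -2, -3, 3).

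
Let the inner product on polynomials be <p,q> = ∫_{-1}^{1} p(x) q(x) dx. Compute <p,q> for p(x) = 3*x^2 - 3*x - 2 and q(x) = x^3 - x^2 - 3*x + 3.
<p,q> = -16/15

Expand the product: p(x)·q(x) = 3*x^5 - 6*x^4 - 8*x^3 + 20*x^2 - 3*x - 6.
∫_{-1}^{1} of each monomial x^k gives [2/(k+1) if k even, 0 if k odd]. Integrating term-by-term (or equivalently evaluating the antiderivative F(x) = x^6/2 - 6*x^5/5 - 2*x^4 + 20*x^3/3 - 3*x^2/2 - 6*x at the endpoints):
  F(1) − F(−1) = -53/15 − (-37/15) = -16/15.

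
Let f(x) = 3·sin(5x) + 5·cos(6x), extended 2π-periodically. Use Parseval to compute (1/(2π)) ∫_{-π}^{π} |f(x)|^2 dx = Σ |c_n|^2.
Σ |c_n|^2 = 17

Expand |f|^2 and use orthogonality of {sin(nx), cos(mx)} on [-π, π]:
  ∫_{-π}^{π} sin(nx)^2 dx = π, ∫ cos(mx)^2 dx = π, and cross terms integrate to 0.
So ∫_{-π}^{π} f(x)^2 dx = 3^2 · π + 5^2 · π = (9 + 25)π.
Divide by 2π: (9 + 25)/2 = 17.
By Parseval, this equals Σ |c_n|^2.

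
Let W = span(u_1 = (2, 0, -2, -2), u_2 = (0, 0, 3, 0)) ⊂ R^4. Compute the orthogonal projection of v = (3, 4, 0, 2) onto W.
proj_W(v) = (1/2, 0, 0, -1/2)

Set up U = [u_1 | ... | u_2] ∈ R^(4×2). The projector onto W = col(U) is P = U (U^T U)^(-1) U^T.
Compute U^T U =
  [12, -6]
  [-6, 9],
and U^T v = (2, 0).
Solve U^T U · c = U^T v for the coefficients: c = (1/4, 1/6). The projection is proj_W(v) = U c.
Check: (v - proj_W(v)) · u_1 = 0  (should be 0).
Check: (v - proj_W(v)) · u_2 = 0  (should be 0).
Result: proj_W(v) = (1/2, 0, 0, -1/2).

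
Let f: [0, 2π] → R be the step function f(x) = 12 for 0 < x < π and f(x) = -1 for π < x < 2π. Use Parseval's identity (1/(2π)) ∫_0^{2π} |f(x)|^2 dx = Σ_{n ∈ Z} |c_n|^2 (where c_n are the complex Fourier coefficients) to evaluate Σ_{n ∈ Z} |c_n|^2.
Σ |c_n|^2 = 145/2

Parseval equates the L^2 energy of f (normalised by 1/(2π)) with the ℓ^2 sum of its Fourier coefficients: (1/(2π)) ∫_0^{2π} |f|^2 = Σ |c_n|^2.
Compute the left side: (1/(2π)) [∫_0^π 12^2 dx + ∫_π^{2π} (-1)^2 dx] = (1/(2π)) · (144π + 1π) = (144 + 1)/2 = 145/2.
So Σ_{n ∈ Z} |c_n|^2 = 145/2.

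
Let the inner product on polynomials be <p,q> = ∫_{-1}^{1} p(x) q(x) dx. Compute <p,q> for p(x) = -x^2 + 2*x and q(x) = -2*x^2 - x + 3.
<p,q> = -38/15

Expand the product: p(x)·q(x) = 2*x^4 - 3*x^3 - 5*x^2 + 6*x.
∫_{-1}^{1} of each monomial x^k gives [2/(k+1) if k even, 0 if k odd]. Integrating term-by-term (or equivalently evaluating the antiderivative F(x) = 2*x^5/5 - 3*x^4/4 - 5*x^3/3 + 3*x^2 at the endpoints):
  F(1) − F(−1) = 59/60 − (211/60) = -38/15.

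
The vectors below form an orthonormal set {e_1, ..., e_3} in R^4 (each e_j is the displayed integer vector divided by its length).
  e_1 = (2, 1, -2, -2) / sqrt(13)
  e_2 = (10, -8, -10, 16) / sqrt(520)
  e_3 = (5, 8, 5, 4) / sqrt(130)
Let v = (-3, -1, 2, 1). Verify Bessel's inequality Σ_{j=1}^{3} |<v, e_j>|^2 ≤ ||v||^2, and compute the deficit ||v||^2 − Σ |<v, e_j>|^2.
Σ |<v, e_j>|^2 = 194/13; ||v||^2 = 15; deficit = 1/13

Write each e_j = u_j / sqrt(<u_j, u_j>) where u_j is the displayed integer vector. Then <v, e_j> = <v, u_j> / sqrt(<u_j, u_j>), so |<v, e_j>|^2 = <v, u_j>^2 / <u_j, u_j>.
Coefficients: <v, e_1> = -13/sqrt(13), <v, e_2> = -26/sqrt(520), <v, e_3> = -9/sqrt(130).
Square and sum: Σ |<v, e_j>|^2 = 194/13.
Compute ||v||^2 = v·v = 15.
Deficit = 15 − 194/13 = 1/13 ≥ 0, confirming Bessel's inequality. (The deficit equals ||v − Σ <v,e_j> e_j||^2, the squared distance from v to span{e_j}.)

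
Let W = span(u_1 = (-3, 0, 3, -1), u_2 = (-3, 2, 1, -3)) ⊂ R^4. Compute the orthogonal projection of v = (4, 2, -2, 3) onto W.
proj_W(v) = (183/53, -23/53, -160/53, 84/53)

Set up U = [u_1 | ... | u_2] ∈ R^(4×2). The projector onto W = col(U) is P = U (U^T U)^(-1) U^T.
Compute U^T U =
  [19, 15]
  [15, 23],
and U^T v = (-21, -19).
Solve U^T U · c = U^T v for the coefficients: c = (-99/106, -23/106). The projection is proj_W(v) = U c.
Check: (v - proj_W(v)) · u_1 = 0  (should be 0).
Check: (v - proj_W(v)) · u_2 = 0  (should be 0).
Result: proj_W(v) = (183/53, -23/53, -160/53, 84/53).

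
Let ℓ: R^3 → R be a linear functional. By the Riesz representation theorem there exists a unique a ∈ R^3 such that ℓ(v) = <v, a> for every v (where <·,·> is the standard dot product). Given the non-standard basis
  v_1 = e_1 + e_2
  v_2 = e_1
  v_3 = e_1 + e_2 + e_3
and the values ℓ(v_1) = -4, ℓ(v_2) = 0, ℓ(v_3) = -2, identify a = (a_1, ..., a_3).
a = (0, -4, 2)

Write a = (a_1, ..., a_3) in the standard basis. For each basis vector v_i, ℓ(v_i) = <v_i, a> is a linear equation in the a_j's. Collect the n equations into a matrix system V a = ℓ, where row i of V is v_i (expressed in the standard basis). Since V is invertible (lower-triangular with 1s on the diagonal, up to permutation), solve by back-substitution:
  V =
[[1, 1, 0],
 [1, 0, 0],
 [1, 1, 1]]
  V a = (-4, 0, -2)
Solving gives a = (0, -4, 2).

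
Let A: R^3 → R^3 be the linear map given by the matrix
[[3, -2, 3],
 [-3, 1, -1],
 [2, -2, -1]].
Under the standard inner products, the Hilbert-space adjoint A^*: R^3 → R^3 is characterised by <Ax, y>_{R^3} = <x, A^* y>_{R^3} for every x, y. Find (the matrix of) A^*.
A^* = A^T =
[[3, -3, 2],
 [-2, 1, -2],
 [3, -1, -1]]

For real matrices with standard dot products, the defining identity <Ax, y> = <x, A^* y> gives (Ax)^T y = x^T (A^*) y, i.e. x^T A^T y = x^T (A^*) y. Since this holds for all x, y, we must have A^* = A^T. Therefore
A^* =
[[3, -3, 2],
 [-2, 1, -2],
 [3, -1, -1]].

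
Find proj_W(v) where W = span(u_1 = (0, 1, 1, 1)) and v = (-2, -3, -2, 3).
proj_W(v) = (0, -2/3, -2/3, -2/3)

Set up U = [u_1 | ... | u_1] ∈ R^(4×1). The projector onto W = col(U) is P = U (U^T U)^(-1) U^T.
Compute U^T U =
  [3],
and U^T v = (-2).
Solve U^T U · c = U^T v for the coefficients: c = (-2/3). The projection is proj_W(v) = U c.
Check: (v - proj_W(v)) · u_1 = 0  (should be 0).
Result: proj_W(v) = (0, -2/3, -2/3, -2/3).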